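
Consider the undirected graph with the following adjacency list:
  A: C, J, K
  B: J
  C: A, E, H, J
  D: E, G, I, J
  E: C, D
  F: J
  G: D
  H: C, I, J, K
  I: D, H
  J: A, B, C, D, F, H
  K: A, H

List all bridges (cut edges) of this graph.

B-J, D-G, F-J

The edges on the cycle A-C-J-A are not bridges since each lies on that cycle.
But removing G-D disconnects G from D; removing J-F disconnects J from F; removing B-J disconnects B from J — these are bridges.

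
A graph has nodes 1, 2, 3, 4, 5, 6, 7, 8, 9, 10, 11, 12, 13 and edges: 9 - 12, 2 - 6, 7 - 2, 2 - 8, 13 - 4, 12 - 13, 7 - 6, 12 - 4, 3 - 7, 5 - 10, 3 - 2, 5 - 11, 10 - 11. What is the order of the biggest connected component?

1 is isolated — a component by itself.
Starting from 5 we can reach 5, 10, 11. That is one component of size 3.
Starting from 4 we can reach 4, 9, 12, 13. That is one component of size 4.
Starting from 2 we can reach 2, 3, 6, 7, 8. That is one component of size 5.
The largest has 5 vertices.

5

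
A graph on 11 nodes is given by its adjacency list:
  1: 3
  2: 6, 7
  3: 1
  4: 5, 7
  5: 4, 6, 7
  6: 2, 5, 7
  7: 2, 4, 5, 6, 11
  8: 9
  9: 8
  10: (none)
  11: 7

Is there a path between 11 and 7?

Yes

From 11 we can reach 2, 4, 5, 6, 7, 11, which includes 7.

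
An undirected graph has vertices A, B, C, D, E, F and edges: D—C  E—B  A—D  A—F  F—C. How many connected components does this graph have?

Starting from B we can reach B, E. That is one component of size 2.
Starting from A we can reach A, C, D, F. That is one component of size 4.
Total: 2 components.

2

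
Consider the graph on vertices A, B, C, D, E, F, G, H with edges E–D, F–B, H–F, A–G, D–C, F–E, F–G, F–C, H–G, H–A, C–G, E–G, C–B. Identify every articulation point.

Removing G, for instance, still leaves 1 component. No single vertex removal increases the component count — the graph has no articulation points.

none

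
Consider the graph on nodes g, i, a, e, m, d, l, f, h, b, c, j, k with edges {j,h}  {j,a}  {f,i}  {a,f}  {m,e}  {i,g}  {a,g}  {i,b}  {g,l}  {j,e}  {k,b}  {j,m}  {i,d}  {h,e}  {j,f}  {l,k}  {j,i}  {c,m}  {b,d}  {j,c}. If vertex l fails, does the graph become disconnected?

No

Deleting l leaves 1 component (was 1) (its neighbors g, k remain connected to each other), so l is not a cut vertex.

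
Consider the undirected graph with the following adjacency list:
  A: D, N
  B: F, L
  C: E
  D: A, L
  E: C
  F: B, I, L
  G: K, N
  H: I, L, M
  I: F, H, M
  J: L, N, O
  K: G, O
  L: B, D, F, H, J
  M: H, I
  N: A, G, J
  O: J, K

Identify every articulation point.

Removing L increases the component count from 2 to 3, so L is a cut vertex.
By contrast removing B leaves 2 components; it is not a cut vertex. No other vertex is a cut vertex either.

L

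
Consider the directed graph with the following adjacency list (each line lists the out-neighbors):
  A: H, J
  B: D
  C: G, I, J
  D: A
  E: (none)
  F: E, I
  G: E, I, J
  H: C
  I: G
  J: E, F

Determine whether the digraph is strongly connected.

No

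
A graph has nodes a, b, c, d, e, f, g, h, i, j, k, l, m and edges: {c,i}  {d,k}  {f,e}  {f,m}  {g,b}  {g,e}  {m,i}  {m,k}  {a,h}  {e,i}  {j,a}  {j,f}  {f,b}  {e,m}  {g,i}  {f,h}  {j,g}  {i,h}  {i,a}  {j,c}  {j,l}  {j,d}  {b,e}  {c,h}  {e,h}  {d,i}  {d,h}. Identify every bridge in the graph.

j-l

The edges on the cycle j-f-e-m-i-g-j are not bridges since each lies on that cycle.
But removing l - j disconnects l from j — this is a bridge.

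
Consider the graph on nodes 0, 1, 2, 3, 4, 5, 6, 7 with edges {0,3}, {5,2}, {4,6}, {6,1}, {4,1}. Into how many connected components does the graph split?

7 is isolated — a component by itself.
Starting from 0 we can reach 0, 3. That is one component of size 2.
Starting from 2 we can reach 2, 5. That is one component of size 2.
Starting from 1 we can reach 1, 4, 6. That is one component of size 3.
Total: 4 components.

4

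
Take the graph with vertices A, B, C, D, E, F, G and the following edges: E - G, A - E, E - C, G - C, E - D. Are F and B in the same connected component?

The component containing F is {F}, and B is not in it.

No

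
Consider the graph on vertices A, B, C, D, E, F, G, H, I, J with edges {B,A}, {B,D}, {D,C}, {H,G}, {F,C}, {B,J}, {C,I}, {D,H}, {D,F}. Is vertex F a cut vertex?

No

Deleting F leaves 2 components (was 2), so F is not a cut vertex.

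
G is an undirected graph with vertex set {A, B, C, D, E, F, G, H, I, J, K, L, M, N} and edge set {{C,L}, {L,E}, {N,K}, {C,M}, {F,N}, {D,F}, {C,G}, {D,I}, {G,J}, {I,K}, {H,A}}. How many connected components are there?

4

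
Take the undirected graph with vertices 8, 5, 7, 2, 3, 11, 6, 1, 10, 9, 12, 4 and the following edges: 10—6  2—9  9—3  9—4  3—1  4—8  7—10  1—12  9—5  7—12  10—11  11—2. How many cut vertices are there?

3

Removing 4 increases the component count from 1 to 2, so 4 is a cut vertex.
Removing 9 increases the component count from 1 to 3, so 9 is a cut vertex.
Removing 10 increases the component count from 1 to 2, so 10 is a cut vertex.
By contrast removing 6 leaves 1 component; it is not a cut vertex. No other vertex is a cut vertex either.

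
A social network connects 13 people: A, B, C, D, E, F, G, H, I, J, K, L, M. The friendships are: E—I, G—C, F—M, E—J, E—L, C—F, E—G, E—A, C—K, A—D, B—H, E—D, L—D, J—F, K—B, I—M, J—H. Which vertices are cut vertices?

E

Removing E increases the component count from 1 to 2, so E is a cut vertex.
By contrast removing M leaves 1 component; it is not a cut vertex. No other vertex is a cut vertex either.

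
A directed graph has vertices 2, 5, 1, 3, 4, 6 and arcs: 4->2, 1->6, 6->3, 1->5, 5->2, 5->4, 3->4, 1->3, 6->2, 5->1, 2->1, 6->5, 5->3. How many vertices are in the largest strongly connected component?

6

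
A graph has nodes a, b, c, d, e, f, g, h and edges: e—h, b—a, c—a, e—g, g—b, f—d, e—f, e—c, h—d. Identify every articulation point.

Removing e increases the component count from 1 to 2, so e is a cut vertex.
By contrast removing g leaves 1 component; it is not a cut vertex. No other vertex is a cut vertex either.

e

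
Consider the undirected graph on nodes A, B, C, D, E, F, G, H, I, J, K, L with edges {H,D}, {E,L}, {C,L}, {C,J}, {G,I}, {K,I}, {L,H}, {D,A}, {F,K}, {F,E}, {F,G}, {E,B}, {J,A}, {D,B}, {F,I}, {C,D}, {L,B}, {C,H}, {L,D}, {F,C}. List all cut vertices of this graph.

Removing F increases the component count from 1 to 2, so F is a cut vertex.
By contrast removing D leaves 1 component; it is not a cut vertex. No other vertex is a cut vertex either.

F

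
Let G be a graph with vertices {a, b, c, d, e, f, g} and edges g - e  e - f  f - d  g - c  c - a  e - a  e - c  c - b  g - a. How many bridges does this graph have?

The edges on the cycle g-e-a-g are not bridges since each lies on that cycle.
But removing d - f disconnects d from f; removing b - c disconnects b from c; removing e - f disconnects e from f — these are bridges.
That makes 3 bridges.

3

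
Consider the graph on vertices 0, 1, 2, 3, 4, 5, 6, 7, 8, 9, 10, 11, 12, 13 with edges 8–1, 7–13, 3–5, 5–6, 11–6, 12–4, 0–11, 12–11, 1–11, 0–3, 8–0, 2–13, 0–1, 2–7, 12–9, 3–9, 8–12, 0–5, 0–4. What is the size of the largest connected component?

10

10 is isolated — a component by itself.
Starting from 2 we can reach 2, 7, 13. That is one component of size 3.
Starting from 0 we can reach 0, 1, 3, 4, 5, 6, 8, 9, 11, 12. That is one component of size 10.
The largest has 10 vertices.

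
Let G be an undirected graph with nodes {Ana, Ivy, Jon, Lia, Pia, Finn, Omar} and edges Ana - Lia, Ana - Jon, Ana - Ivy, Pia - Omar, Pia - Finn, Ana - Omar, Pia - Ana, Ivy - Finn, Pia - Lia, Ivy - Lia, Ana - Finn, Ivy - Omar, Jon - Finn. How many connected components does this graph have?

Starting from Ana we can reach Ana, Ivy, Jon, Lia, Pia, Finn, Omar. That is one component of size 7.
Total: 1 component.

1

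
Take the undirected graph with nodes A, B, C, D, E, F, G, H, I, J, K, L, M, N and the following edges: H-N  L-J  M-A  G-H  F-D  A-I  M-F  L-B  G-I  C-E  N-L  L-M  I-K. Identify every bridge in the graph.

B-L, C-E, D-F, F-M, I-K, J-L

The edges on the cycle G-H-N-L-M-A-I-G are not bridges since each lies on that cycle.
But removing B-L disconnects B from L; removing L-J disconnects L from J; removing K-I disconnects K from I; removing F-D disconnects F from D — these are bridges.
In total 6 edges are bridges.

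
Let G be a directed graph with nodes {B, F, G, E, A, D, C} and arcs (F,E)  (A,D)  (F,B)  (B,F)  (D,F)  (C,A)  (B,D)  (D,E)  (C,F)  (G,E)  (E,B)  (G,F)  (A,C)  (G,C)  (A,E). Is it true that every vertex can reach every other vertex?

No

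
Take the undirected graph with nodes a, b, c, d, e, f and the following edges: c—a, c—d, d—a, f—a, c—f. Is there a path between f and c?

From f we can reach a, c, d, f, which includes c.

Yes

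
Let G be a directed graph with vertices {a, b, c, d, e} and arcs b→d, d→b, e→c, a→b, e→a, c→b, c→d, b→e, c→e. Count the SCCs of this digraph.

1

{a, b, c, d, e} are all mutually reachable — one SCC of size 5.
That gives 1 strongly connected component.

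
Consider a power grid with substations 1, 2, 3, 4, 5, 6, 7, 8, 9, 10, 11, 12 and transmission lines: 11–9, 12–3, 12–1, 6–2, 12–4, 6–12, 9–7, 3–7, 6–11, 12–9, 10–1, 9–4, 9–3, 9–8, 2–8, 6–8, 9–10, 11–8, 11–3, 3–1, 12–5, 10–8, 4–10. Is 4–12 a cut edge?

After removing 4–12, the path 4-9-12 still connects them, so the edge is not a bridge.

No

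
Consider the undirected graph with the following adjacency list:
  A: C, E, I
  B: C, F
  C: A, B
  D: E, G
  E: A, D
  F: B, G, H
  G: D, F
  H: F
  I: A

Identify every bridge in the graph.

The edges on the cycle A-E-D-G-F-B-C-A are not bridges since each lies on that cycle.
But removing A-I disconnects A from I; removing F-H disconnects F from H — these are bridges.

A-I, F-H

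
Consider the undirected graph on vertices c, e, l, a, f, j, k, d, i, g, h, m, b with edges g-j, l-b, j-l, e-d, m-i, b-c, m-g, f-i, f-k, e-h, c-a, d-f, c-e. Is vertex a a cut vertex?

No

Deleting a leaves 1 component (was 1), so a is not a cut vertex.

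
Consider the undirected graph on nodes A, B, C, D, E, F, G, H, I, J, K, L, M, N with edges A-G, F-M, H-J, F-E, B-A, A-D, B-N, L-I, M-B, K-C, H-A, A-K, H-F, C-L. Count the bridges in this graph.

9

The edges on the cycle H-F-M-B-A-H are not bridges since each lies on that cycle.
But removing A-G disconnects A from G; removing B-N disconnects B from N; removing A-K disconnects A from K; removing H-J disconnects H from J — these are bridges.
In total 9 edges are bridges.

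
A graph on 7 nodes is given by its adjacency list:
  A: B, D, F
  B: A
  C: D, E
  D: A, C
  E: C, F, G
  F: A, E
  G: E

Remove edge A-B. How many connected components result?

2

Before removal there is 1 component.
A-B is a bridge — removing it separates A's side from B's side.
After removal: 2 components.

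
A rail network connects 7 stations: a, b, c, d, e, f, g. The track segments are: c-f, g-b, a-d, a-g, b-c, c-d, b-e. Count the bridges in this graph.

The edges on the cycle a-g-b-c-d-a are not bridges since each lies on that cycle.
But removing c-f disconnects c from f; removing b-e disconnects b from e — these are bridges.
That makes 2 bridges.

2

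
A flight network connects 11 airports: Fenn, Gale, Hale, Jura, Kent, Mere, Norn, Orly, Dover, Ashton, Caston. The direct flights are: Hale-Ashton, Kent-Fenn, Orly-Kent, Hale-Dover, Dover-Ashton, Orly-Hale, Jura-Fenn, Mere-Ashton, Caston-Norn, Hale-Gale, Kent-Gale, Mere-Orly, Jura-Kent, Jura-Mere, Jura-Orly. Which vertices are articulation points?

Removing Fenn, for instance, still leaves 2 components. No single vertex removal increases the component count — the graph has no articulation points.

none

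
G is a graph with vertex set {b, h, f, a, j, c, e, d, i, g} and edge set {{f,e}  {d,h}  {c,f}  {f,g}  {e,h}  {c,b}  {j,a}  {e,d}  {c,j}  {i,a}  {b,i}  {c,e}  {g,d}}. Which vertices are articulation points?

c

Removing c increases the component count from 1 to 2, so c is a cut vertex.
By contrast removing b leaves 1 component; it is not a cut vertex. No other vertex is a cut vertex either.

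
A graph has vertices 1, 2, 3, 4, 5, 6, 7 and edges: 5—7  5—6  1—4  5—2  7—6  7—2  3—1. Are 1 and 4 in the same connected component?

Yes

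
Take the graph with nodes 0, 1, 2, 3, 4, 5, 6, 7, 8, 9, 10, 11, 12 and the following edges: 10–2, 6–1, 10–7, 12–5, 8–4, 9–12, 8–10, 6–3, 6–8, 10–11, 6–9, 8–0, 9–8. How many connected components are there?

1

Starting from 0 we can reach 0, 1, 2, 3, 4, 5, 6, 7, 8, 9, 10, 11, 12. That is one component of size 13.
Total: 1 component.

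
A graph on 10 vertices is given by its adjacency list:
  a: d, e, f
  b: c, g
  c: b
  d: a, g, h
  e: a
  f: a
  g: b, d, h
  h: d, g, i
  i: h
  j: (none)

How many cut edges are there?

The edges on the cycle g-d-h-g are not bridges since each lies on that cycle.
But removing i-h disconnects i from h; removing b-c disconnects b from c; removing a-e disconnects a from e; removing g-b disconnects g from b — these are bridges.
In total 6 edges are bridges.

6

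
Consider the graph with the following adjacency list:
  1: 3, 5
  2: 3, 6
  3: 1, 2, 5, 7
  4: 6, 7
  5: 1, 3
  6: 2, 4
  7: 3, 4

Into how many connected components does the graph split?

1

Starting from 1 we can reach 1, 2, 3, 4, 5, 6, 7. That is one component of size 7.
Total: 1 component.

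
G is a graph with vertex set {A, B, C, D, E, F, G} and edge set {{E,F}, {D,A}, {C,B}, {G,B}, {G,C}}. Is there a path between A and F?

No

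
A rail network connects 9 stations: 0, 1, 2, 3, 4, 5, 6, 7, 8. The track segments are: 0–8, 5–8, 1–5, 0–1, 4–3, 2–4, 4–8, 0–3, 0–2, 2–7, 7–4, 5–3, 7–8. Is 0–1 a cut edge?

No

After removing 0–1, the path 0-8-5-1 still connects them, so the edge is not a bridge.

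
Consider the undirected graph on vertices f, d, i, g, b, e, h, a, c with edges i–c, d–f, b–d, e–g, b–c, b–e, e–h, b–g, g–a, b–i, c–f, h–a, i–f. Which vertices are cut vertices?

b

Removing b increases the component count from 1 to 2, so b is a cut vertex.
By contrast removing a leaves 1 component; it is not a cut vertex. No other vertex is a cut vertex either.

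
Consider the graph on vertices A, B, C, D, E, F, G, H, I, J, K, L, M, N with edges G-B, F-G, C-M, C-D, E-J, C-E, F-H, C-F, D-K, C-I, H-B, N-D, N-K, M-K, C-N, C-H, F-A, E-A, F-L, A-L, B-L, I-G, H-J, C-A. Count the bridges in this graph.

0

The edges on the cycle C-I-G-F-C are not bridges since each lies on that cycle.
Every edge lies on some cycle, so there are no bridges.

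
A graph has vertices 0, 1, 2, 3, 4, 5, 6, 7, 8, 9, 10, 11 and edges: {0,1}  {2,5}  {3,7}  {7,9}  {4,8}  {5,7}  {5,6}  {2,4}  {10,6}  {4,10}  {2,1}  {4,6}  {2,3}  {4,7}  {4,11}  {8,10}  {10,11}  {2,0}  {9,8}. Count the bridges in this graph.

The edges on the cycle 2-0-1-2 are not bridges since each lies on that cycle.
Every edge lies on some cycle, so there are no bridges.

0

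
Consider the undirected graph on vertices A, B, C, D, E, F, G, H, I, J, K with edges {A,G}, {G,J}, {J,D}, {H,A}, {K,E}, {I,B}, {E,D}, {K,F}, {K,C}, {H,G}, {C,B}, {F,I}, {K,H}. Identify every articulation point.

Removing K increases the component count from 1 to 2, so K is a cut vertex.
By contrast removing D leaves 1 component; it is not a cut vertex. No other vertex is a cut vertex either.

K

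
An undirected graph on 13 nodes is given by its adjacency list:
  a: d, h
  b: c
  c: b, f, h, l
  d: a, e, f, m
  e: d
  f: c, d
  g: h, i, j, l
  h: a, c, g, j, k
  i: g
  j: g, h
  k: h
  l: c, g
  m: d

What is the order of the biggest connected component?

Starting from a we can reach a, b, c, d, e, f, g, h, i, j, k, l, m. That is one component of size 13.
The largest has 13 vertices.

13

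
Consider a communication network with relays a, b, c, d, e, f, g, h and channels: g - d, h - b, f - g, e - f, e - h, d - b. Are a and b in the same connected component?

The component containing a is {a}, and b is not in it.

No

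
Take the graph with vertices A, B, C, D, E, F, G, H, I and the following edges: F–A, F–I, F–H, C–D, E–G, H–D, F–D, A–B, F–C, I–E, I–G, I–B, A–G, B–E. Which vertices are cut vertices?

Removing F increases the component count from 1 to 2, so F is a cut vertex.
By contrast removing G leaves 1 component; it is not a cut vertex. No other vertex is a cut vertex either.

F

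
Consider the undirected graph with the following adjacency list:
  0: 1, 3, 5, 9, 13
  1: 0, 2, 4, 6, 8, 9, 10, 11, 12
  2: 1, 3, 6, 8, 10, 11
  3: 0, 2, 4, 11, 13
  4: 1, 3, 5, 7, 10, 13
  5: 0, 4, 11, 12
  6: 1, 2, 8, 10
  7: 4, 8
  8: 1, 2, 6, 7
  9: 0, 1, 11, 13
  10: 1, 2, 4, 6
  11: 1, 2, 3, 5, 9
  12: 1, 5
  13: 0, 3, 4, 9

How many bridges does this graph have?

0

The edges on the cycle 2-11-3-2 are not bridges since each lies on that cycle.
Every edge lies on some cycle, so there are no bridges.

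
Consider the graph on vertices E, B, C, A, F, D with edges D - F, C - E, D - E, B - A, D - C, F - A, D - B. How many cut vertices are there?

1

Removing D increases the component count from 1 to 2, so D is a cut vertex.
By contrast removing C leaves 1 component; it is not a cut vertex. No other vertex is a cut vertex either.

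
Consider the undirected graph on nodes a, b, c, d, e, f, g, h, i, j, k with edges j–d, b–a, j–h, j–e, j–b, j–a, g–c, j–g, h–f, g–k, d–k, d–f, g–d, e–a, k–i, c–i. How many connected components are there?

1

Starting from a we can reach a, b, c, d, e, f, g, h, i, j, k. That is one component of size 11.
Total: 1 component.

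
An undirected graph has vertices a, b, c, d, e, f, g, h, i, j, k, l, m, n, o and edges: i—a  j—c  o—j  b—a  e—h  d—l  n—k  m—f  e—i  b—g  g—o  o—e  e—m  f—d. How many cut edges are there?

8

The edges on the cycle b-g-o-e-i-a-b are not bridges since each lies on that cycle.
But removing d—l disconnects d from l; removing o—j disconnects o from j; removing h—e disconnects h from e; removing n—k disconnects n from k — these are bridges.
In total 8 edges are bridges.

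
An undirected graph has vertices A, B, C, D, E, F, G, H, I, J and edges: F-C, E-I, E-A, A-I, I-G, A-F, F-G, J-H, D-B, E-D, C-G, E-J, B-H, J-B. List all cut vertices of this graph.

Removing E increases the component count from 1 to 2, so E is a cut vertex.
By contrast removing J leaves 1 component; it is not a cut vertex. No other vertex is a cut vertex either.

E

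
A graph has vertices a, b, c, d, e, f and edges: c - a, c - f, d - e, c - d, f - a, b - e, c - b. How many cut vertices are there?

Removing c increases the component count from 1 to 2, so c is a cut vertex.
By contrast removing f leaves 1 component; it is not a cut vertex. No other vertex is a cut vertex either.

1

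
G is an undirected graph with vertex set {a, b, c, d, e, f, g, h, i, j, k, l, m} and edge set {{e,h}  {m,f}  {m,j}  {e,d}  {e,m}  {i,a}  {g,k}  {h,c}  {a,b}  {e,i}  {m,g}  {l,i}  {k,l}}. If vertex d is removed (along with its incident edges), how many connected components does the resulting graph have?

With d gone, the remaining components are: {a, b, c, e, f, g, h, i, j, k, l, m}.
That is 1 component.

1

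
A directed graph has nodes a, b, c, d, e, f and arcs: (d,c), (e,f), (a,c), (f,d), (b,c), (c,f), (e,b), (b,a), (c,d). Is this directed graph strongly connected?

No

There is no directed path from c to a, so the graph is not strongly connected.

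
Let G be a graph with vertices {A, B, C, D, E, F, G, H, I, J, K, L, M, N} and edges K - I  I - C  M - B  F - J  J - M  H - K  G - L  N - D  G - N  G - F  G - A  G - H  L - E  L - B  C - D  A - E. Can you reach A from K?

Yes

From K we can reach A, B, C, D, E, F, G, H, I, J, K, L, M, N, which includes A.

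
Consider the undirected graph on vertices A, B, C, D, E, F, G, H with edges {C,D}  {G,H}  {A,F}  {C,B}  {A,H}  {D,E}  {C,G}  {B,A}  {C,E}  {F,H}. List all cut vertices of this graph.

C

Removing C increases the component count from 1 to 2, so C is a cut vertex.
By contrast removing E leaves 1 component; it is not a cut vertex. No other vertex is a cut vertex either.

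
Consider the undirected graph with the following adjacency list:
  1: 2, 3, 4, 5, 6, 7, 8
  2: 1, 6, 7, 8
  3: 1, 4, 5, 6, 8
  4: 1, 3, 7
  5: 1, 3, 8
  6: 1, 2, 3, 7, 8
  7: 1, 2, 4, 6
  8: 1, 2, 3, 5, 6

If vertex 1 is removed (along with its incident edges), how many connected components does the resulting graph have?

1

With 1 gone, the remaining components are: {2, 3, 4, 5, 6, 7, 8}.
That is 1 component.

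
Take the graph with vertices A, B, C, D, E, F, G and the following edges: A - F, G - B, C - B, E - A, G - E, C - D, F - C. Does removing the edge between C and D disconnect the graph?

Removing C - D leaves no path between C and D: the component count goes from 1 to 2. So it is a bridge.

Yes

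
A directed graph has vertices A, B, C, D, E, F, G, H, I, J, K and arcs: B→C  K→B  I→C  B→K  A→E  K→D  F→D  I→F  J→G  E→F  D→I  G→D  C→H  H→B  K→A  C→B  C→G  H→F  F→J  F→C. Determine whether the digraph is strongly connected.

Yes

From D we can reach every vertex (A, B, C, D, E, F, G, H, I, J, K), and every vertex can reach D (A, B, C, D, E, F, G, H, I, J, K). So the whole graph is one strongly connected component.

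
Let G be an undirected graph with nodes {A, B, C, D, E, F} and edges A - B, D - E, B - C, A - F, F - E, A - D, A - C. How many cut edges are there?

The edges on the cycle A-B-C-A are not bridges since each lies on that cycle.
Every edge lies on some cycle, so there are no bridges.

0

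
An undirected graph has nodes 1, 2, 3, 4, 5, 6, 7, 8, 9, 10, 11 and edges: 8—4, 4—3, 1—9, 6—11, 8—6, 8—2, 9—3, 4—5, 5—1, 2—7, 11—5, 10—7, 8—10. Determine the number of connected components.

1

Starting from 1 we can reach 1, 2, 3, 4, 5, 6, 7, 8, 9, 10, 11. That is one component of size 11.
Total: 1 component.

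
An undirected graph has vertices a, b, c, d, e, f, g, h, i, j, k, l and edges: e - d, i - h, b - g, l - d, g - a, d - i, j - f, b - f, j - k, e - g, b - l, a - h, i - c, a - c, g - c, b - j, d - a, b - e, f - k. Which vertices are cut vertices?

b

Removing b increases the component count from 1 to 2, so b is a cut vertex.
By contrast removing g leaves 1 component; it is not a cut vertex. No other vertex is a cut vertex either.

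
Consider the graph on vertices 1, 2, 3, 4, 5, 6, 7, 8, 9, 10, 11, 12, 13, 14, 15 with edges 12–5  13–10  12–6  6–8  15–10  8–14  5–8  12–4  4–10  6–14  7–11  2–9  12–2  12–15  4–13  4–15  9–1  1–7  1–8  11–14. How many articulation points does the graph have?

1

Removing 12 increases the component count from 2 to 3, so 12 is a cut vertex.
By contrast removing 10 leaves 2 components; it is not a cut vertex. No other vertex is a cut vertex either.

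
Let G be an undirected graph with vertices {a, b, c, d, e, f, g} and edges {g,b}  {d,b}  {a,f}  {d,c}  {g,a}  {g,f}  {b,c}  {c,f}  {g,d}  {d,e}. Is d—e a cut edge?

Yes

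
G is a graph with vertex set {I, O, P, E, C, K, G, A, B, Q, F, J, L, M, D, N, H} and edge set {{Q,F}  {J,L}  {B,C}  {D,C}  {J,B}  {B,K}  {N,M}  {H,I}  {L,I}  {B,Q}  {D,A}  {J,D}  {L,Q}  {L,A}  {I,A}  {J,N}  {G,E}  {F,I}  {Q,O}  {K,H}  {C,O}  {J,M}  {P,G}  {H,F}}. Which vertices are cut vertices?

Removing G increases the component count from 2 to 3, so G is a cut vertex.
Removing J increases the component count from 2 to 3, so J is a cut vertex.
By contrast removing P leaves 2 components; it is not a cut vertex. No other vertex is a cut vertex either.

G, J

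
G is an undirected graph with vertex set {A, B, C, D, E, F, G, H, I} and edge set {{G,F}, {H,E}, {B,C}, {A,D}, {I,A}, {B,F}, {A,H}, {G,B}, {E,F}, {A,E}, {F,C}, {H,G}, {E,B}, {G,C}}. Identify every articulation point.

A

Removing A increases the component count from 1 to 3, so A is a cut vertex.
By contrast removing H leaves 1 component; it is not a cut vertex. No other vertex is a cut vertex either.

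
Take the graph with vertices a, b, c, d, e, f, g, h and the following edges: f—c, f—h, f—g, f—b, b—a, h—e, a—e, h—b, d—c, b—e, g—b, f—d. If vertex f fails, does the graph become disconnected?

Yes

Deleting f raises the number of components from 1 to 2, so f is a cut vertex.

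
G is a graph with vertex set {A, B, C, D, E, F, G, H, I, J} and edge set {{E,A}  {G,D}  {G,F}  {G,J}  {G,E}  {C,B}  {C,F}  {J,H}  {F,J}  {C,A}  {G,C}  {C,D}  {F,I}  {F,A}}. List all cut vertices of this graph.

Removing C increases the component count from 1 to 2, so C is a cut vertex.
Removing F increases the component count from 1 to 2, so F is a cut vertex.
Removing J increases the component count from 1 to 2, so J is a cut vertex.
By contrast removing D leaves 1 component; it is not a cut vertex. No other vertex is a cut vertex either.

C, F, J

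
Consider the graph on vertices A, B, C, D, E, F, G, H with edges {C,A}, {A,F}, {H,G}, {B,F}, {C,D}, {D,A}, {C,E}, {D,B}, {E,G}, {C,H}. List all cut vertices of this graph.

Removing C increases the component count from 1 to 2, so C is a cut vertex.
By contrast removing D leaves 1 component; it is not a cut vertex. No other vertex is a cut vertex either.

C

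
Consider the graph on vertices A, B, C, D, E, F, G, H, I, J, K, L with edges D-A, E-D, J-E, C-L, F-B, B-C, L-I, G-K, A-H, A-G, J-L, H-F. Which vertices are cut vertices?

Removing A increases the component count from 1 to 2, so A is a cut vertex.
Removing G increases the component count from 1 to 2, so G is a cut vertex.
Removing L increases the component count from 1 to 2, so L is a cut vertex.
By contrast removing I leaves 1 component; it is not a cut vertex. No other vertex is a cut vertex either.

A, G, L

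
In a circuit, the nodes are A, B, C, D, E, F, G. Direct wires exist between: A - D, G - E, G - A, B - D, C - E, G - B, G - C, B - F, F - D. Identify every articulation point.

G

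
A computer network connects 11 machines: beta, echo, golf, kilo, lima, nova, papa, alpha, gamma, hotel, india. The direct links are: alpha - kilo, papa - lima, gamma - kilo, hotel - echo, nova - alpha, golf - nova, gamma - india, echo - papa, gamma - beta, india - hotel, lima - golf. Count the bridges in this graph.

1

The edges on the cycle gamma-india-hotel-echo-papa-lima-golf-nova-alpha-kilo-gamma are not bridges since each lies on that cycle.
But removing gamma - beta disconnects gamma from beta — this is a bridge.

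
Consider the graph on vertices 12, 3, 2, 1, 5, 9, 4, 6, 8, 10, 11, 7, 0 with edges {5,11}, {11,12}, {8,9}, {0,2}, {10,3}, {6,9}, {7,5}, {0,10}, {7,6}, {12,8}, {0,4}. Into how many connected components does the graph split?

1 is isolated — a component by itself.
Starting from 0 we can reach 0, 2, 3, 4, 10. That is one component of size 5.
Starting from 5 we can reach 5, 6, 7, 8, 9, 11, 12. That is one component of size 7.
Total: 3 components.

3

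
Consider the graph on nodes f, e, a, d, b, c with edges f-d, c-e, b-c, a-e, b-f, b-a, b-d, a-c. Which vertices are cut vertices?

Removing b increases the component count from 1 to 2, so b is a cut vertex.
By contrast removing c leaves 1 component; it is not a cut vertex. No other vertex is a cut vertex either.

b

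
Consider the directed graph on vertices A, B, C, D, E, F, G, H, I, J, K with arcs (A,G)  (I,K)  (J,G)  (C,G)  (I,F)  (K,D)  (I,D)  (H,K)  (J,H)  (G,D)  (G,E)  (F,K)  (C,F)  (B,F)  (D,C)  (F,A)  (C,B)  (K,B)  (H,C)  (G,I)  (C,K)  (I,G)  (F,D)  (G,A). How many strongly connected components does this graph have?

{A, B, C, D, F, G, I, K} are all mutually reachable — one SCC of size 8.
{J} is an SCC by itself.
{E} is an SCC by itself.
{H} is an SCC by itself.
That gives 4 strongly connected components.

4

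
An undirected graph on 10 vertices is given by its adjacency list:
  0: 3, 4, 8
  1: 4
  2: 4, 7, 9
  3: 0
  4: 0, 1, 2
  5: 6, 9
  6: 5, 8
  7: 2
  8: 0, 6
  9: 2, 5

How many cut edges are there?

3

The edges on the cycle 6-8-0-4-2-9-5-6 are not bridges since each lies on that cycle.
But removing 3-0 disconnects 3 from 0; removing 1-4 disconnects 1 from 4; removing 2-7 disconnects 2 from 7 — these are bridges.
That makes 3 bridges.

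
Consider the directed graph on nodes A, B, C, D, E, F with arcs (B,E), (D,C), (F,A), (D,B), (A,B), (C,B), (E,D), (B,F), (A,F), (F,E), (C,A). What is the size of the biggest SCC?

{A, B, C, D, E, F} are all mutually reachable — one SCC of size 6.
The largest has 6 vertices.

6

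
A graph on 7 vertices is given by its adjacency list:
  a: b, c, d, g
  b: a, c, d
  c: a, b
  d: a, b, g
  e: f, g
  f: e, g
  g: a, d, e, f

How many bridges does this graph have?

0

The edges on the cycle g-f-e-g are not bridges since each lies on that cycle.
Every edge lies on some cycle, so there are no bridges.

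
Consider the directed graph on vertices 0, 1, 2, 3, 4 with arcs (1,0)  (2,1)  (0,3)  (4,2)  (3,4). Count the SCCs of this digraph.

{0, 1, 2, 3, 4} are all mutually reachable — one SCC of size 5.
That gives 1 strongly connected component.

1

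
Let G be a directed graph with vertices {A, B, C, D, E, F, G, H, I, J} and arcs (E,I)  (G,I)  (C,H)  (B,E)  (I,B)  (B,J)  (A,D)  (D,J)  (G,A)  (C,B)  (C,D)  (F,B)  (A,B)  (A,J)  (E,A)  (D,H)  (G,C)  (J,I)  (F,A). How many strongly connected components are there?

{A, B, D, E, I, J} are all mutually reachable — one SCC of size 6.
{G} is an SCC by itself.
{H} is an SCC by itself.
{C} is an SCC by itself.
{F} is an SCC by itself.
That gives 5 strongly connected components.

5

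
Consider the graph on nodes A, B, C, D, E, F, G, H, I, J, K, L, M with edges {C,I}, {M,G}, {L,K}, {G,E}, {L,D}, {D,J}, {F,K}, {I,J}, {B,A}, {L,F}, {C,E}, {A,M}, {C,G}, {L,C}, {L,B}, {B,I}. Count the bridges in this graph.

0

The edges on the cycle L-F-K-L are not bridges since each lies on that cycle.
Every edge lies on some cycle, so there are no bridges.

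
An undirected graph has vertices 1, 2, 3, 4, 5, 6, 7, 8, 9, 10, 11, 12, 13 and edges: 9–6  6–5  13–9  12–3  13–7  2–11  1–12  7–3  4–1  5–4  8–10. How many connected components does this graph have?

3

Starting from 2 we can reach 2, 11. That is one component of size 2.
Starting from 8 we can reach 8, 10. That is one component of size 2.
Starting from 1 we can reach 1, 3, 4, 5, 6, 7, 9, 12, 13. That is one component of size 9.
Total: 3 components.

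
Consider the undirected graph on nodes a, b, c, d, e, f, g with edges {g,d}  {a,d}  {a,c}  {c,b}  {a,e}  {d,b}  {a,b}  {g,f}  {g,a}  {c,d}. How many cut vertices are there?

2

Removing a increases the component count from 1 to 2, so a is a cut vertex.
Removing g increases the component count from 1 to 2, so g is a cut vertex.
By contrast removing b leaves 1 component; it is not a cut vertex. No other vertex is a cut vertex either.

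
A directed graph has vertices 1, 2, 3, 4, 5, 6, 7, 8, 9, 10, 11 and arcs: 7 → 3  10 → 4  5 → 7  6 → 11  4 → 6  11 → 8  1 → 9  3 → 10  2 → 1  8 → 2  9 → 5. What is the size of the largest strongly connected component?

{1, 2, 3, 4, 5, 6, 7, 8, 9, 10, 11} are all mutually reachable — one SCC of size 11.
The largest has 11 vertices.

11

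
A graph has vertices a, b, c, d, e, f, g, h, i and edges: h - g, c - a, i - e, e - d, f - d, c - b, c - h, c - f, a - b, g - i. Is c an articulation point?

Deleting c raises the number of components from 1 to 2, so c is a cut vertex.

Yes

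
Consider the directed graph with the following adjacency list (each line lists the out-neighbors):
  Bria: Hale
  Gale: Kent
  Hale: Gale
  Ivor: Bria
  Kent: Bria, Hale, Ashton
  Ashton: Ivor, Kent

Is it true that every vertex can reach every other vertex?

From Bria we can reach every vertex (Bria, Gale, Hale, Ivor, Kent, Ashton), and every vertex can reach Bria (Bria, Gale, Hale, Ivor, Kent, Ashton). So the whole graph is one strongly connected component.

Yes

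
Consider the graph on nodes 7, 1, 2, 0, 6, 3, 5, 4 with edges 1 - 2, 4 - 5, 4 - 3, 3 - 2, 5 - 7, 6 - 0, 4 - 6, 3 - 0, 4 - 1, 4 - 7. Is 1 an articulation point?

Deleting 1 leaves 1 component (was 1) (its neighbors 2, 4 remain connected to each other), so 1 is not a cut vertex.

No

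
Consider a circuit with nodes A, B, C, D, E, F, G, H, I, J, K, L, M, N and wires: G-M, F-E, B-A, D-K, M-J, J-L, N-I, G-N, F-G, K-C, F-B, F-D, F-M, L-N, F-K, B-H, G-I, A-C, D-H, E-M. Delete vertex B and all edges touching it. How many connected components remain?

With B gone, the remaining components are: {A, C, D, E, F, G, H, I, J, K, L, M, N}.
That is 1 component.

1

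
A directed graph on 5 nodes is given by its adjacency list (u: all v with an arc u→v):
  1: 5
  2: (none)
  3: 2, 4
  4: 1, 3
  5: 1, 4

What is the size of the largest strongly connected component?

4

{1, 3, 4, 5} are all mutually reachable — one SCC of size 4.
{2} is an SCC by itself.
The largest has 4 vertices.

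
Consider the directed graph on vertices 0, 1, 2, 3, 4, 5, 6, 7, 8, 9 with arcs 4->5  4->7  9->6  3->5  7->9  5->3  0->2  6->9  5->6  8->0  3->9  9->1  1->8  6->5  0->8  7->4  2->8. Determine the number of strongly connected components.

{3, 5, 6, 9} are all mutually reachable — one SCC of size 4.
{0, 2, 8} are all mutually reachable — one SCC of size 3.
{4, 7} are all mutually reachable — one SCC of size 2.
{1} is an SCC by itself.
That gives 4 strongly connected components.

4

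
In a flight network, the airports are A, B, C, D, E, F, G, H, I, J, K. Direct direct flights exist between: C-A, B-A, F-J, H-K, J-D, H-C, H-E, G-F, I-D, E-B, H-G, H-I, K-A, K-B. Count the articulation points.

1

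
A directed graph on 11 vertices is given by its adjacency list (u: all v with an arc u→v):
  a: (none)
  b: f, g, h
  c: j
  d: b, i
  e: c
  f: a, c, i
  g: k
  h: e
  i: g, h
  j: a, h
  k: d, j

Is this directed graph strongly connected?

No

There is no directed path from c to d, so the graph is not strongly connected.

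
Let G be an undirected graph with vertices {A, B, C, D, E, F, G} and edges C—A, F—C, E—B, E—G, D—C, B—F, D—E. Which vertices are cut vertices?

Removing C increases the component count from 1 to 2, so C is a cut vertex.
Removing E increases the component count from 1 to 2, so E is a cut vertex.
By contrast removing G leaves 1 component; it is not a cut vertex. No other vertex is a cut vertex either.

C, E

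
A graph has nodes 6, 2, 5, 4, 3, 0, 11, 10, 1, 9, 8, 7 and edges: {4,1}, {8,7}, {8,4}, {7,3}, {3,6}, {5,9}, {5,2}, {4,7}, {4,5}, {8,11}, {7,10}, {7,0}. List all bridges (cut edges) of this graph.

The edges on the cycle 8-4-7-8 are not bridges since each lies on that cycle.
But removing 4–5 disconnects 4 from 5; removing 5–9 disconnects 5 from 9; removing 7–3 disconnects 7 from 3; removing 8–11 disconnects 8 from 11 — these are bridges.
In total 9 edges are bridges.

0-7, 1-4, 10-7, 11-8, 2-5, 3-6, 3-7, 4-5, 5-9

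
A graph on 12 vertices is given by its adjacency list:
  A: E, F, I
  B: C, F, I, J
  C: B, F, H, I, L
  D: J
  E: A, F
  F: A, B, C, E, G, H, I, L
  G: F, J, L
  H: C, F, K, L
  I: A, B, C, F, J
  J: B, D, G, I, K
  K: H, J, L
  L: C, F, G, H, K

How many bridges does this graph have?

1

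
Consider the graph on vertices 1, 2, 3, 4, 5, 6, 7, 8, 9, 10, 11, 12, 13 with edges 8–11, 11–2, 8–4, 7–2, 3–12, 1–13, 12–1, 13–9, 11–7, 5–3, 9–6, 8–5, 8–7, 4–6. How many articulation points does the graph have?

1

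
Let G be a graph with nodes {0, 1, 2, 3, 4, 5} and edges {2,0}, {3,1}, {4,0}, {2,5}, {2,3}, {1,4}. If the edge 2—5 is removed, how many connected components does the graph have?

2

Before removal there is 1 component.
2—5 is a bridge — removing it separates 2's side from 5's side.
After removal: 2 components.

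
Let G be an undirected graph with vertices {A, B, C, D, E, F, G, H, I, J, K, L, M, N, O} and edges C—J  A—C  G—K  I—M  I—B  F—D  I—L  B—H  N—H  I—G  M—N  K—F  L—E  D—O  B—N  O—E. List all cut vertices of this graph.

Removing C increases the component count from 2 to 3, so C is a cut vertex.
Removing I increases the component count from 2 to 3, so I is a cut vertex.
By contrast removing B leaves 2 components; it is not a cut vertex. No other vertex is a cut vertex either.

C, I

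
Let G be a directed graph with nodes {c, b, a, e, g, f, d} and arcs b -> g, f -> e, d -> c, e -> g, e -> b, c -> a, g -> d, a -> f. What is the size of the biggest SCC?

7

{a, b, c, d, e, f, g} are all mutually reachable — one SCC of size 7.
The largest has 7 vertices.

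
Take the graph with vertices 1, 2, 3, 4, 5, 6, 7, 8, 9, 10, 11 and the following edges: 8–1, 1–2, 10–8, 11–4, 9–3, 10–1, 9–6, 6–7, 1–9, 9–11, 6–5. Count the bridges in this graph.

8

The edges on the cycle 10-8-1-10 are not bridges since each lies on that cycle.
But removing 9–11 disconnects 9 from 11; removing 7–6 disconnects 7 from 6; removing 1–9 disconnects 1 from 9; removing 11–4 disconnects 11 from 4 — these are bridges.
In total 8 edges are bridges.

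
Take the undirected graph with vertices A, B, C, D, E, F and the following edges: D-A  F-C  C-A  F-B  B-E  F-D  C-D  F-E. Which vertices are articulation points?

F

Removing F increases the component count from 1 to 2, so F is a cut vertex.
By contrast removing A leaves 1 component; it is not a cut vertex. No other vertex is a cut vertex either.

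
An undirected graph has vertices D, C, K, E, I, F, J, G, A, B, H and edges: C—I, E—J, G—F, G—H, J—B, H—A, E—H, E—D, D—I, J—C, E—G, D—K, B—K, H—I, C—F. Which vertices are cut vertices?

H

Removing H increases the component count from 1 to 2, so H is a cut vertex.
By contrast removing B leaves 1 component; it is not a cut vertex. No other vertex is a cut vertex either.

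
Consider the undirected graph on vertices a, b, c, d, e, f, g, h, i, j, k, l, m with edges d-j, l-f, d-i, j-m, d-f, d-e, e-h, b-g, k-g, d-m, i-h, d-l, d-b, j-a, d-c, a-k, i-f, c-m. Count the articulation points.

Removing d increases the component count from 1 to 2, so d is a cut vertex.
By contrast removing j leaves 1 component; it is not a cut vertex. No other vertex is a cut vertex either.

1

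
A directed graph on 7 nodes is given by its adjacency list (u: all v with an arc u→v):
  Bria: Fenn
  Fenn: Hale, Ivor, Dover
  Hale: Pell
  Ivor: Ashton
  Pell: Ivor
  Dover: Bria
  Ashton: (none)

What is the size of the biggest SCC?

{Bria, Fenn, Dover} are all mutually reachable — one SCC of size 3.
{Hale} is an SCC by itself.
{Ivor} is an SCC by itself.
{Ashton} is an SCC by itself.
{Pell} is an SCC by itself.
The largest has 3 vertices.

3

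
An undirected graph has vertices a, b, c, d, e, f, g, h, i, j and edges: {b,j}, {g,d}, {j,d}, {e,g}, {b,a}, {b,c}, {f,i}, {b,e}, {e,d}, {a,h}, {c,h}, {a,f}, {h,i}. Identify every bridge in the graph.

none

The edges on the cycle e-g-d-e are not bridges since each lies on that cycle.
Every edge lies on some cycle, so there are no bridges.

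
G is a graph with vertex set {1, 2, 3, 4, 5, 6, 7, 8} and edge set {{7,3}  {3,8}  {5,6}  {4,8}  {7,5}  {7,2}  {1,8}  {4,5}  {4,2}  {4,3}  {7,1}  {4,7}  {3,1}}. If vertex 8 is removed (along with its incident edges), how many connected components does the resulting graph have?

With 8 gone, the remaining components are: {1, 2, 3, 4, 5, 6, 7}.
That is 1 component.

1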